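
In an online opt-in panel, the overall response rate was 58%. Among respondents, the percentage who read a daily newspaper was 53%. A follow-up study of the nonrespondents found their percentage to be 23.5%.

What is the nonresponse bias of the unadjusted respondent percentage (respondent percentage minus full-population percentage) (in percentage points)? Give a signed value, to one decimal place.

Nonresponse fraction = 1 − 0.58 = 0.42.
Bias = (nonresponse fraction) × (respondent percentage − nonrespondent percentage)
     = 0.42 × (53 − 23.5) = 0.42 × 29.5 = 12.39.

+12.4 percentage points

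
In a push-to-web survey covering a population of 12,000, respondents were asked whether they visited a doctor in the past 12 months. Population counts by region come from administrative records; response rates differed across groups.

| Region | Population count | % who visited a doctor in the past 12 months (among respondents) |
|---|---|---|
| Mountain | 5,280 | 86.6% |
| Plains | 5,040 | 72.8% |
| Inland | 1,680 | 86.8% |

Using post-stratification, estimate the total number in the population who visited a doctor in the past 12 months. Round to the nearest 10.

9,700

Apply each group's respondent rate to its population count:
  Mountain: 5,280 × 86.6% = 4572.48
  Plains: 5,040 × 72.8% = 3669.12
  Inland: 1,680 × 86.8% = 1458.24
Estimated total = 9699.84 → 9,700.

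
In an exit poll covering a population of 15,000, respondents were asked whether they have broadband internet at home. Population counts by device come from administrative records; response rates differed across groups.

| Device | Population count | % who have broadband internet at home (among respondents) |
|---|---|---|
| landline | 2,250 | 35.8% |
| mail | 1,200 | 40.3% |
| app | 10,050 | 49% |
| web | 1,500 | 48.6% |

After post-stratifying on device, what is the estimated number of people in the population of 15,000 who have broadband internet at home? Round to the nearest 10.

6,940

Each cell contributes its population count × the respondent rate:
  landline: 2,250 × 35.8% = 805.5
  mail: 1,200 × 40.3% = 483.6
  app: 10,050 × 49% = 4924.5
  web: 1,500 × 48.6% = 729
Estimated total = 6942.6 → 6,940.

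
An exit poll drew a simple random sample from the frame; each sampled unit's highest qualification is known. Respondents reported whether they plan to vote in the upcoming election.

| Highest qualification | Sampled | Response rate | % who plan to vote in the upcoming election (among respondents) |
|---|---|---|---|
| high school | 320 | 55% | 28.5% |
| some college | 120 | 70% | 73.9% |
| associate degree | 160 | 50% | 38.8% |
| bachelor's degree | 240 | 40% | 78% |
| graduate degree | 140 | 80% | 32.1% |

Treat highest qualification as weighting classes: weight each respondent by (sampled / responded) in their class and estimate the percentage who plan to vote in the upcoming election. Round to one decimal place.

48.4%

Each respondent's weight = sampled/responded in their class; summing within a class gives n_sampled, so:
  high school: 320 × 28.5 = 9120
  some college: 120 × 73.9 = 8868
  associate degree: 160 × 38.8 = 6208
  bachelor's degree: 240 × 78 = 18,720
  graduate degree: 140 × 32.1 = 4494
Adjusted estimate = 47,410 / 980 = 48.3776 → 48.4%.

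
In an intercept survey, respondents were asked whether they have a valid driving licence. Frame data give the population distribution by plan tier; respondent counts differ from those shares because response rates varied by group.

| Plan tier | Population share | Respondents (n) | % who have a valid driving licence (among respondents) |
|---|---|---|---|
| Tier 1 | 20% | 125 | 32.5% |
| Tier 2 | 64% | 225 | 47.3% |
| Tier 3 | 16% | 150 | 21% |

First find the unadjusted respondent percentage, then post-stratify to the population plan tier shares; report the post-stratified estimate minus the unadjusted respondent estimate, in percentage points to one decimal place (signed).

Naive respondent-only estimate (weights = respondent counts):
  (125/500)×32.5 + (225/500)×47.3 + (150/500)×21 = 35.71%
Post-stratified estimate weights by population shares:
  0.2×32.5 + 0.64×47.3 + 0.16×21 = 40.132%
Difference = 40.132 − 35.71 = 4.422 pp.

+4.4 percentage points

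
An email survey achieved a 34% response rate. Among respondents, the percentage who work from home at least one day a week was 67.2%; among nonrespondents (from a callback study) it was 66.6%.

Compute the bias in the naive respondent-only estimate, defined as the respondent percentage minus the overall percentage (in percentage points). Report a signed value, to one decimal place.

Nonresponse fraction = 1 − 0.34 = 0.66.
Bias = (nonresponse fraction) × (respondent percentage − nonrespondent percentage)
     = 0.66 × (67.2 − 66.6) = 0.66 × 0.6 = 0.396.

+0.4 percentage points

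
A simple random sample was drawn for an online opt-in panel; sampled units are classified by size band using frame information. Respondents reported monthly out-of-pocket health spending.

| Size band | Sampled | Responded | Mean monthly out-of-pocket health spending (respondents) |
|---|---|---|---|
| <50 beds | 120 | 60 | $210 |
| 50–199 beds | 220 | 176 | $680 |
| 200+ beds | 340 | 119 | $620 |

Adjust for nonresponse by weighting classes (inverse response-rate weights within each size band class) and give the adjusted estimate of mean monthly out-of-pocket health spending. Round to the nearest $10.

$570

Class response rates: <50 beds 60/120 = 50%, 50–199 beds 176/220 = 80%, 200+ beds 119/340 = 35%.
Inverse-response-rate weighting restores each class to its sampled count, so class totals weight by n_sampled:
  <50 beds: 120 × 210 = 25,200
  50–199 beds: 220 × 680 = 149,600
  200+ beds: 340 × 620 = 210,800
Adjusted estimate = 385,600 / 680 = 567.059 → $570.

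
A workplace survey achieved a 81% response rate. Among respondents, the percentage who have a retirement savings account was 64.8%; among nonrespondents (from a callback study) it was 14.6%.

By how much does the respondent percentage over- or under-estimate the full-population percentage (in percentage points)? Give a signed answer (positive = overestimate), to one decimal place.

+9.5 percentage points

Nonresponse fraction = 1 − 0.81 = 0.19.
Bias = (nonresponse fraction) × (respondent percentage − nonrespondent percentage)
     = 0.19 × (64.8 − 14.6) = 0.19 × 50.2 = 9.538.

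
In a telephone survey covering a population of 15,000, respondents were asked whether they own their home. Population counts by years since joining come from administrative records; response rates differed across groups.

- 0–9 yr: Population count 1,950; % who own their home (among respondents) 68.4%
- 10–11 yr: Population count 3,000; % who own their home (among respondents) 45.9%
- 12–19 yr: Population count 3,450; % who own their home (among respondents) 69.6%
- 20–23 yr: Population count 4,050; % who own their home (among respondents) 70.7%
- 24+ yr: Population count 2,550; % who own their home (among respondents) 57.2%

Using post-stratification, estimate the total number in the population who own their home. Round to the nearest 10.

Apply each group's respondent rate to its population count:
  0–9 yr: 1,950 × 68.4% = 1333.8
  10–11 yr: 3,000 × 45.9% = 1377
  12–19 yr: 3,450 × 69.6% = 2401.2
  20–23 yr: 4,050 × 70.7% = 2863.35
  24+ yr: 2,550 × 57.2% = 1458.6
Estimated total = 9433.95 → 9,430.

9,430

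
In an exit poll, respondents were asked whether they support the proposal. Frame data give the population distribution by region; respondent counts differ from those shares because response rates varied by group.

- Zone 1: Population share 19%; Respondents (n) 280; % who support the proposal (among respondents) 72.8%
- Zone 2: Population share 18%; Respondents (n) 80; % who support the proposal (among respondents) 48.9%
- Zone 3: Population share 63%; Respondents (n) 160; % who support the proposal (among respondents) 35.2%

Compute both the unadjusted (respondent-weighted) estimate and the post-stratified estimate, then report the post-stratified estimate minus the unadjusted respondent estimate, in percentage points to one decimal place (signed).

Without adjustment, the pooled respondent share is:
  (280/520)×72.8 + (80/520)×48.9 + (160/520)×35.2 = 57.5538%
Reweighting by population region shares:
  0.19×72.8 + 0.18×48.9 + 0.63×35.2 = 44.81%
Difference = 44.81 − 57.5538 = -12.7438 pp.

-12.7 percentage points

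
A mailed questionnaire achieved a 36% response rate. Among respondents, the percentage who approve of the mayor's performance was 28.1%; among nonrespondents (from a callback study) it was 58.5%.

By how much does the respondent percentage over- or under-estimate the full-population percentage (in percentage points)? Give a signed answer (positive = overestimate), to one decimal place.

-19.5 percentage points

Nonresponse fraction = 1 − 0.36 = 0.64.
Bias = (nonresponse fraction) × (respondent percentage − nonrespondent percentage)
     = 0.64 × (28.1 − 58.5) = 0.64 × -30.4 = -19.456.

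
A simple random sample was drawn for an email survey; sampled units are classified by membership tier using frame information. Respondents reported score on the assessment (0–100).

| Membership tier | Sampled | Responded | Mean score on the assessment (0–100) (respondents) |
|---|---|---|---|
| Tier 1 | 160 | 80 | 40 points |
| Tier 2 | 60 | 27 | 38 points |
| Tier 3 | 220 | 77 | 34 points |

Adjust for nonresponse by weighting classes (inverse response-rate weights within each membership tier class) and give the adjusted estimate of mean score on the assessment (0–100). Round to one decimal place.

36.7

Class response rates: Tier 1 80/160 = 50%, Tier 2 27/60 = 45%, Tier 3 77/220 = 35%.
Inverse-response-rate weighting restores each class to its sampled count, so class totals weight by n_sampled:
  Tier 1: 160 × 40 = 6400
  Tier 2: 60 × 38 = 2280
  Tier 3: 220 × 34 = 7480
Adjusted estimate = 16,160 / 440 = 36.7273 → 36.7.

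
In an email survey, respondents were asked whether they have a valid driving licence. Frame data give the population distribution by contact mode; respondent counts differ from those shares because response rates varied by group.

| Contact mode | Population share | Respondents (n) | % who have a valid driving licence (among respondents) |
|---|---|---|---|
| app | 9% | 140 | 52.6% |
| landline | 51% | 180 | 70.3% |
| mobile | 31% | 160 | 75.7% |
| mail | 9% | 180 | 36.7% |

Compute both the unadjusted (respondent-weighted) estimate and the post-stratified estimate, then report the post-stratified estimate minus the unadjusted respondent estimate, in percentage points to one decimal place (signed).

+8.7 percentage points

Unadjusted (pooled respondent) estimate weights by respondent counts:
  (140/660)×52.6 + (180/660)×70.3 + (160/660)×75.7 + (180/660)×36.7 = 58.6909%
Reweighting by population contact mode shares:
  0.09×52.6 + 0.51×70.3 + 0.31×75.7 + 0.09×36.7 = 67.357%
Difference = 67.357 − 58.6909 = 8.6661 pp.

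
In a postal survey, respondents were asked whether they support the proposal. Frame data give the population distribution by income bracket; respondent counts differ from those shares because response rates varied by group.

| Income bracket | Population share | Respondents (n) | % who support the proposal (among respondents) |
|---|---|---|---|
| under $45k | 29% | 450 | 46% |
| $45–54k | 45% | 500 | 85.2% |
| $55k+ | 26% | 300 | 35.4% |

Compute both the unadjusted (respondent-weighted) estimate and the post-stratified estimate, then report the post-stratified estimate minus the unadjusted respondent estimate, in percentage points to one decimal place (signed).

Naive respondent-only estimate (weights = respondent counts):
  (450/1250)×46 + (500/1250)×85.2 + (300/1250)×35.4 = 59.136%
Post-stratifying to population shares instead:
  0.29×46 + 0.45×85.2 + 0.26×35.4 = 60.884%
Difference = 60.884 − 59.136 = 1.748 pp.

+1.7 percentage points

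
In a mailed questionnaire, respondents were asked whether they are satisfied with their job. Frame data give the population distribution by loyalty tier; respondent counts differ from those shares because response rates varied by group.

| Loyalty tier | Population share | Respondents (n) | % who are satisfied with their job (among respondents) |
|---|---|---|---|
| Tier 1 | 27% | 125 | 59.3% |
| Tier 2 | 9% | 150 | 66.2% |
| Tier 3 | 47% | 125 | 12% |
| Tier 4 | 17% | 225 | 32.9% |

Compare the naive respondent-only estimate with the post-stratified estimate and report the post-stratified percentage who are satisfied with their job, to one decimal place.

33.2%

Unadjusted (pooled respondent) estimate weights by respondent counts:
  (125/625)×59.3 + (150/625)×66.2 + (125/625)×12 + (225/625)×32.9 = 41.992%
Reweighting by population loyalty tier shares:
  0.27×59.3 + 0.09×66.2 + 0.47×12 + 0.17×32.9 = 33.202%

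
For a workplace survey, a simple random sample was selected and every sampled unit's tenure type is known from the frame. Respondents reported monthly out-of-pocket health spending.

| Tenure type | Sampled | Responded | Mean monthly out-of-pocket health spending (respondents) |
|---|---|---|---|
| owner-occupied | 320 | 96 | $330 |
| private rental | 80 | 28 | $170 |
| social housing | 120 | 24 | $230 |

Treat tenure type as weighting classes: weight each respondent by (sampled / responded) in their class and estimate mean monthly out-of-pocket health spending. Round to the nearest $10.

$280

Response rates by class: owner-occupied 96/320 = 30%, private rental 28/80 = 35%, social housing 24/120 = 20%.
With weight = n_sampled/n_responded per class, the weighted class total is n_sampled:
  owner-occupied: 320 × 330 = 105,600
  private rental: 80 × 170 = 13,600
  social housing: 120 × 230 = 27,600
Adjusted estimate = 146,800 / 520 = 282.308 → $280.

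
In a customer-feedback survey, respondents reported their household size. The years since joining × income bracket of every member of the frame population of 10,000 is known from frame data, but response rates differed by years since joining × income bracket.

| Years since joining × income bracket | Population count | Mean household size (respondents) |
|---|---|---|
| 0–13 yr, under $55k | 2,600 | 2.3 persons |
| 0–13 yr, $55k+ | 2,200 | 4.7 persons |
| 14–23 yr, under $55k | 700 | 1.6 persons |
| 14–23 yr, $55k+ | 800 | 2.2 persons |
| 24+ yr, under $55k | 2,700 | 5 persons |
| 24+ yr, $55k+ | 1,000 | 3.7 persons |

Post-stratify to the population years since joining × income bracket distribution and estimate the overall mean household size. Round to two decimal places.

3.64

Post-stratification weights by population share, not respondent share:
  0–13 yr, under $55k: (2,600/10,000) × 2.3 = 0.598
  0–13 yr, $55k+: (2,200/10,000) × 4.7 = 1.034
  14–23 yr, under $55k: (700/10,000) × 1.6 = 0.112
  14–23 yr, $55k+: (800/10,000) × 2.2 = 0.176
  24+ yr, under $55k: (2,700/10,000) × 5 = 1.35
  24+ yr, $55k+: (1,000/10,000) × 3.7 = 0.37
Post-stratified estimate = 3.64 → 3.64.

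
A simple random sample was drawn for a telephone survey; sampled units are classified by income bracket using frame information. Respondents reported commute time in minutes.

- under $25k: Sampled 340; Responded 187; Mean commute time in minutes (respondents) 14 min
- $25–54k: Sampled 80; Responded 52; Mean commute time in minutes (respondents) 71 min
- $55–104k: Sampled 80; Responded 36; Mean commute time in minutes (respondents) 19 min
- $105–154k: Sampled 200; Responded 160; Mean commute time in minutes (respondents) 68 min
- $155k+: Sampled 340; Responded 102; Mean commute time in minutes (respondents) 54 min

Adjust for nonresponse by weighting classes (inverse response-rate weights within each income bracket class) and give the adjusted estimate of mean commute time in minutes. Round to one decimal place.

42.2

Response rates by class: under $25k 187/340 = 55%, $25–54k 52/80 = 65%, $55–104k 36/80 = 45%, $105–154k 160/200 = 80%, $155k+ 102/340 = 30%.
Each respondent's weight = sampled/responded in their class; summing within a class gives n_sampled, so:
  under $25k: 340 × 14 = 4760
  $25–54k: 80 × 71 = 5680
  $55–104k: 80 × 19 = 1520
  $105–154k: 200 × 68 = 13,600
  $155k+: 340 × 54 = 18,360
Adjusted estimate = 43,920 / 1,040 = 42.2308 → 42.2.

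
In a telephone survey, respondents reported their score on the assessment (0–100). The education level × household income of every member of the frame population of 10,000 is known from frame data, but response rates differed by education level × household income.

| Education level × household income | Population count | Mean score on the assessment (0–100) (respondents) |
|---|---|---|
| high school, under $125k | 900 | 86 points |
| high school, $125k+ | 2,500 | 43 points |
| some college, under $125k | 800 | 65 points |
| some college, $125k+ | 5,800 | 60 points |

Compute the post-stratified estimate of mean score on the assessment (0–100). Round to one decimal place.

Post-stratification weights by population share, not respondent share:
  high school, under $125k: (900/10,000) × 86 = 7.74
  high school, $125k+: (2,500/10,000) × 43 = 10.75
  some college, under $125k: (800/10,000) × 65 = 5.2
  some college, $125k+: (5,800/10,000) × 60 = 34.8
Post-stratified estimate = 58.49 → 58.5.

58.5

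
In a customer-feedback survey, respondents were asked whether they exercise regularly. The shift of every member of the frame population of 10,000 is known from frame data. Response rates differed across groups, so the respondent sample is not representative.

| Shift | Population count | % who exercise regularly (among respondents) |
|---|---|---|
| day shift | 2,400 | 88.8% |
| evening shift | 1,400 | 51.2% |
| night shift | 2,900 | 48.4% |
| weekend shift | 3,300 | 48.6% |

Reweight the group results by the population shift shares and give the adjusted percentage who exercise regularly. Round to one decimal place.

Each cell contributes population-share × respondent value:
  day shift: (2,400/10,000) × 88.8 = 21.312
  evening shift: (1,400/10,000) × 51.2 = 7.168
  night shift: (2,900/10,000) × 48.4 = 14.036
  weekend shift: (3,300/10,000) × 48.6 = 16.038
Post-stratified estimate = 58.554 → 58.6%.

58.6%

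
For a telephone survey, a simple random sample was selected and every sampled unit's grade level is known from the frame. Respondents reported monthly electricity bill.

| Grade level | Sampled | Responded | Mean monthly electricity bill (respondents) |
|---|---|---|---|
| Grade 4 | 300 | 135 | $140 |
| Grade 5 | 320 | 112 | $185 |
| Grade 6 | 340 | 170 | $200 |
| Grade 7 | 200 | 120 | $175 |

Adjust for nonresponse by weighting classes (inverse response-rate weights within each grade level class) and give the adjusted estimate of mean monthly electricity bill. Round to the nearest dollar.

Class response rates: Grade 4 135/300 = 45%, Grade 5 112/320 = 35%, Grade 6 170/340 = 50%, Grade 7 120/200 = 60%.
Weighting each respondent by the inverse class response rate inflates each class back to its sampled size, so the class weight is n_sampled:
  Grade 4: 300 × 140 = 42,000
  Grade 5: 320 × 185 = 59,200
  Grade 6: 340 × 200 = 68,000
  Grade 7: 200 × 175 = 35,000
Adjusted estimate = 204,200 / 1,160 = 176.034 → $176.

$176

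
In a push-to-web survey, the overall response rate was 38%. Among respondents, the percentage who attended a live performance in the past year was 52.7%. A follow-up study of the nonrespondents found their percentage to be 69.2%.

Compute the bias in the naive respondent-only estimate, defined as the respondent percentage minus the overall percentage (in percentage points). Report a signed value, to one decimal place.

Nonresponse fraction = 1 − 0.38 = 0.62.
Bias = (nonresponse fraction) × (respondent percentage − nonrespondent percentage)
     = 0.62 × (52.7 − 69.2) = 0.62 × -16.5 = -10.23.

-10.2 percentage points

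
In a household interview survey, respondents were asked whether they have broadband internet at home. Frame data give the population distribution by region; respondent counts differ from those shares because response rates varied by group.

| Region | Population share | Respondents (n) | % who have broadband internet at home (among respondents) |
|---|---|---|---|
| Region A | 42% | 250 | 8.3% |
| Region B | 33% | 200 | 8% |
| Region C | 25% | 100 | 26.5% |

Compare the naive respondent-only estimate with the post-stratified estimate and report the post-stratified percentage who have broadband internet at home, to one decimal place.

12.8%

Without adjustment, the pooled respondent share is:
  (250/550)×8.3 + (200/550)×8 + (100/550)×26.5 = 11.5%
Reweighting by population region shares:
  0.42×8.3 + 0.33×8 + 0.25×26.5 = 12.751%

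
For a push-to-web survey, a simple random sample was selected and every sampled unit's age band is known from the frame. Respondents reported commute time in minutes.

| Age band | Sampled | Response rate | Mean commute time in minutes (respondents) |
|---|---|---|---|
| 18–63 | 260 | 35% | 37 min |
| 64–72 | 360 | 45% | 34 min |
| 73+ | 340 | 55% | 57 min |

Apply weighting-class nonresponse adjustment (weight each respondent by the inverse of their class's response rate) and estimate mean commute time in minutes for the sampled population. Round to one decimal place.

Weighting each respondent by the inverse class response rate inflates each class back to its sampled size, so the class weight is n_sampled:
  18–63: 260 × 37 = 9620
  64–72: 360 × 34 = 12,240
  73+: 340 × 57 = 19,380
Adjusted estimate = 41,240 / 960 = 42.9583 → 43.0.

43.0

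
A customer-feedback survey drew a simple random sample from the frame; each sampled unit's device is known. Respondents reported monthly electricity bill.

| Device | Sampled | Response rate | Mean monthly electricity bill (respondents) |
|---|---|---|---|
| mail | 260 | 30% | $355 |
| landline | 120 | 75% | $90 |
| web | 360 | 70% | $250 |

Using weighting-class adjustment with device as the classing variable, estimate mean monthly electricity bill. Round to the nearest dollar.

$261

Weighting each respondent by the inverse class response rate inflates each class back to its sampled size, so the class weight is n_sampled:
  mail: 260 × 355 = 92,300
  landline: 120 × 90 = 10,800
  web: 360 × 250 = 90,000
Adjusted estimate = 193,100 / 740 = 260.946 → $261.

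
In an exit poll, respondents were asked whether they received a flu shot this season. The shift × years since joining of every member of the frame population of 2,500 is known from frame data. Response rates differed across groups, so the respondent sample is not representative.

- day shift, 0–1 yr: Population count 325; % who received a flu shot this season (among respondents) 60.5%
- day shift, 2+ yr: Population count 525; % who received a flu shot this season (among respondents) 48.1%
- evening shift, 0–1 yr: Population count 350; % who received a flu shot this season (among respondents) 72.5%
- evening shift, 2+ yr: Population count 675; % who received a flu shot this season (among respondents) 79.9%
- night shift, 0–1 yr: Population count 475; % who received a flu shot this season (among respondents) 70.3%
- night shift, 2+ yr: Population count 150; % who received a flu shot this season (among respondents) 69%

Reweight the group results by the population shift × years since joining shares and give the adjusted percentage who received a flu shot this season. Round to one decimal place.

67.2%

Weight each group's respondent value by its population share:
  day shift, 0–1 yr: (325/2,500) × 60.5 = 7.865
  day shift, 2+ yr: (525/2,500) × 48.1 = 10.101
  evening shift, 0–1 yr: (350/2,500) × 72.5 = 10.15
  evening shift, 2+ yr: (675/2,500) × 79.9 = 21.573
  night shift, 0–1 yr: (475/2,500) × 70.3 = 13.357
  night shift, 2+ yr: (150/2,500) × 69 = 4.14
Post-stratified estimate = 67.186 → 67.2%.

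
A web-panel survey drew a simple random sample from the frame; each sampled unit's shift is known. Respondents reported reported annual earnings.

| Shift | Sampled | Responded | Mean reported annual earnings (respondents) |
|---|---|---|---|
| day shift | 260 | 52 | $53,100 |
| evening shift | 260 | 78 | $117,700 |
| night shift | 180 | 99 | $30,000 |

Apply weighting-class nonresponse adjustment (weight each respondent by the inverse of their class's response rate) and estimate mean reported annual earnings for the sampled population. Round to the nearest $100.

Class response rates: day shift 52/260 = 20%, evening shift 78/260 = 30%, night shift 99/180 = 55%.
Weighting each respondent by the inverse class response rate inflates each class back to its sampled size, so the class weight is n_sampled:
  day shift: 260 × 53,100 = 13,806,000
  evening shift: 260 × 117,700 = 30,602,000
  night shift: 180 × 30,000 = 5,400,000
Adjusted estimate = 49,808,000 / 700 = 71154.3 → $71,200.

$71,200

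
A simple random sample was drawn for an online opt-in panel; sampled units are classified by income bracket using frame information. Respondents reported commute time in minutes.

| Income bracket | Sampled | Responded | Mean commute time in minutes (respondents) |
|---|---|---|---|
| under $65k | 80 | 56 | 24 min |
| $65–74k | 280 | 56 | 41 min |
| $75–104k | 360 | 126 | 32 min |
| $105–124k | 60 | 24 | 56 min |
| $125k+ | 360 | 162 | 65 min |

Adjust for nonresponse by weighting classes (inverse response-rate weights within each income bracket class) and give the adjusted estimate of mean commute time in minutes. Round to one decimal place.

Response rates by class: under $65k 56/80 = 70%, $65–74k 56/280 = 20%, $75–104k 126/360 = 35%, $105–124k 24/60 = 40%, $125k+ 162/360 = 45%.
Each respondent's weight = sampled/responded in their class; summing within a class gives n_sampled, so:
  under $65k: 80 × 24 = 1920
  $65–74k: 280 × 41 = 11,480
  $75–104k: 360 × 32 = 11,520
  $105–124k: 60 × 56 = 3360
  $125k+: 360 × 65 = 23,400
Adjusted estimate = 51,680 / 1,140 = 45.3333 → 45.3.

45.3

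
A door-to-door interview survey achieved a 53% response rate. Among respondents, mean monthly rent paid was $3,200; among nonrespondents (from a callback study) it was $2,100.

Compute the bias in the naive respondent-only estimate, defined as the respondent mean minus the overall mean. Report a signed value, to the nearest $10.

+$520

Nonresponse fraction = 1 − 0.53 = 0.47.
Bias = (nonresponse fraction) × (respondent mean − nonrespondent mean)
     = 0.47 × (3200 − 2100) = 0.47 × 1100 = 517.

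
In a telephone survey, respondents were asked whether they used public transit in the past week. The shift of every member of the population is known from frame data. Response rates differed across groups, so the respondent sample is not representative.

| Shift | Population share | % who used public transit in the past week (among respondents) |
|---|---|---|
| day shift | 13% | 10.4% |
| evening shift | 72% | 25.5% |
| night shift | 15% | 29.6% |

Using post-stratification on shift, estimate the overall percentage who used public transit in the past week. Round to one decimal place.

24.2%

Reweight to the known shift distribution:
  day shift: 0.13 × 10.4 = 1.352
  evening shift: 0.72 × 25.5 = 18.36
  night shift: 0.15 × 29.6 = 4.44
Post-stratified estimate = 24.152 → 24.2%.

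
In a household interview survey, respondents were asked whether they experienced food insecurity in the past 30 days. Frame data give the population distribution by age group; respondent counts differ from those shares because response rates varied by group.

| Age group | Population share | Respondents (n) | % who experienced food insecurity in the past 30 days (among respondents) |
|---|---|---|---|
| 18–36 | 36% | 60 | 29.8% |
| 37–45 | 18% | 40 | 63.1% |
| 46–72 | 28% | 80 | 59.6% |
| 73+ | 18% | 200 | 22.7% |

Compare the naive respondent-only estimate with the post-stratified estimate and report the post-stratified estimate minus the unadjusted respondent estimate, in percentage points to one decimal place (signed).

Without adjustment, the pooled respondent share is:
  (60/380)×29.8 + (40/380)×63.1 + (80/380)×59.6 + (200/380)×22.7 = 35.8421%
Reweighting by population age group shares:
  0.36×29.8 + 0.18×63.1 + 0.28×59.6 + 0.18×22.7 = 42.86%
Difference = 42.86 − 35.8421 = 7.0179 pp.

+7.0 percentage points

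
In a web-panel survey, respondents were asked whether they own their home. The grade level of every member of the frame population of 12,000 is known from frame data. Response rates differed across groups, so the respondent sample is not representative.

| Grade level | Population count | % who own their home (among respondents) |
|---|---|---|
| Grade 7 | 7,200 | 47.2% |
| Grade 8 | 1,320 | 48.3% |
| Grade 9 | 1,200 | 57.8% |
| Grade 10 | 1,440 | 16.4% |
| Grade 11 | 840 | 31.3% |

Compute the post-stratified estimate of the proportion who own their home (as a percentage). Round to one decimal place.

43.6%

Weight each group's respondent value by its population share:
  Grade 7: (7,200/12,000) × 47.2 = 28.32
  Grade 8: (1,320/12,000) × 48.3 = 5.313
  Grade 9: (1,200/12,000) × 57.8 = 5.78
  Grade 10: (1,440/12,000) × 16.4 = 1.968
  Grade 11: (840/12,000) × 31.3 = 2.191
Post-stratified estimate = 43.572 → 43.6%.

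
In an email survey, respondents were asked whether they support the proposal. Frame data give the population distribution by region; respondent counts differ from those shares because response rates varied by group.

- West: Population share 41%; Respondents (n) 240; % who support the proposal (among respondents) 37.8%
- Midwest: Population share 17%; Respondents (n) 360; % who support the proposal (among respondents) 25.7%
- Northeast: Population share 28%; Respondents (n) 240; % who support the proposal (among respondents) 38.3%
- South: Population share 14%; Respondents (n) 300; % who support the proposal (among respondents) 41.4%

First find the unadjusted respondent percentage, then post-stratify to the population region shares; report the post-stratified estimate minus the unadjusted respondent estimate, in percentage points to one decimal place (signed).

+1.4 percentage points

Without adjustment, the pooled respondent share is:
  (240/1140)×37.8 + (360/1140)×25.7 + (240/1140)×38.3 + (300/1140)×41.4 = 35.0316%
Reweighting by population region shares:
  0.41×37.8 + 0.17×25.7 + 0.28×38.3 + 0.14×41.4 = 36.387%
Difference = 36.387 − 35.0316 = 1.3554 pp.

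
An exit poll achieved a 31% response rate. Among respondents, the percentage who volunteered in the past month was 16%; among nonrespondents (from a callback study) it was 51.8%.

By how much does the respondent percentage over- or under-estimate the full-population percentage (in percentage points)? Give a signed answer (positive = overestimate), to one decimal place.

-24.7 percentage points

Nonresponse fraction = 1 − 0.31 = 0.69.
Bias = (nonresponse fraction) × (respondent percentage − nonrespondent percentage)
     = 0.69 × (16 − 51.8) = 0.69 × -35.8 = -24.702.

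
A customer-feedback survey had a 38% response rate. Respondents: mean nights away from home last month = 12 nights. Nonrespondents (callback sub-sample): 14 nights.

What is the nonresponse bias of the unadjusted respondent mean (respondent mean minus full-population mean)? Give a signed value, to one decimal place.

-1.2

Nonresponse fraction = 1 − 0.38 = 0.62.
Bias = (nonresponse fraction) × (respondent mean − nonrespondent mean)
     = 0.62 × (12 − 14) = 0.62 × -2 = -1.24.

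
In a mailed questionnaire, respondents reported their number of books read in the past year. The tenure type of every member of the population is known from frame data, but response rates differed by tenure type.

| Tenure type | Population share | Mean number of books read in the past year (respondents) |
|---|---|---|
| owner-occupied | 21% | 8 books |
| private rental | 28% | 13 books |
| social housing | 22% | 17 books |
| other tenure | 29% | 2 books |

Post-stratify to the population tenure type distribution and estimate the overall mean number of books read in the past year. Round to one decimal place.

Reweight to the known tenure type distribution:
  owner-occupied: 0.21 × 8 = 1.68
  private rental: 0.28 × 13 = 3.64
  social housing: 0.22 × 17 = 3.74
  other tenure: 0.29 × 2 = 0.58
Post-stratified estimate = 9.64 → 9.6.

9.6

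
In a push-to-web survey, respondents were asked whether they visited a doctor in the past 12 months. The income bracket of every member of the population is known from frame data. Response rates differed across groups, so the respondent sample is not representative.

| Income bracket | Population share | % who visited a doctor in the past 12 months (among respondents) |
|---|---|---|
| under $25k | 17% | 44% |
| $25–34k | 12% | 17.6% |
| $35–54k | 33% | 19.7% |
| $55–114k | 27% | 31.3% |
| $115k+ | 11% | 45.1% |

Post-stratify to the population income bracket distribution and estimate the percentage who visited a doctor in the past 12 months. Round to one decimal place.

Weight each group's respondent value by its population share:
  under $25k: 0.17 × 44 = 7.48
  $25–34k: 0.12 × 17.6 = 2.112
  $35–54k: 0.33 × 19.7 = 6.501
  $55–114k: 0.27 × 31.3 = 8.451
  $115k+: 0.11 × 45.1 = 4.961
Post-stratified estimate = 29.505 → 29.5%.

29.5%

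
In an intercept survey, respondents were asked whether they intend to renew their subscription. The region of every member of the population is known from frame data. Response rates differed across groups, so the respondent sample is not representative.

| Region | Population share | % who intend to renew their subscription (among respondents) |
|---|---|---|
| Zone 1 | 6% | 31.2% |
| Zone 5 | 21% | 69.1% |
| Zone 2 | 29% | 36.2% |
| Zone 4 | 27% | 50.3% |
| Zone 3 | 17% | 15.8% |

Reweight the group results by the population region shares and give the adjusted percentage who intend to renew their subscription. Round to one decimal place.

Each cell contributes population-share × respondent value:
  Zone 1: 0.06 × 31.2 = 1.872
  Zone 5: 0.21 × 69.1 = 14.511
  Zone 2: 0.29 × 36.2 = 10.498
  Zone 4: 0.27 × 50.3 = 13.581
  Zone 3: 0.17 × 15.8 = 2.686
Post-stratified estimate = 43.148 → 43.1%.

43.1%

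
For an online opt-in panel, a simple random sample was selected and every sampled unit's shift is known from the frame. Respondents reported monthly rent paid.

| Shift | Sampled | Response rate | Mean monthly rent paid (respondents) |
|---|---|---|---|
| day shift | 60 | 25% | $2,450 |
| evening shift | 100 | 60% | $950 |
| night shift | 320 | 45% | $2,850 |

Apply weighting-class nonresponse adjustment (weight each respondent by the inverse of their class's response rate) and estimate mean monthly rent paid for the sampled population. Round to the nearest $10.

Each respondent's weight = sampled/responded in their class; summing within a class gives n_sampled, so:
  day shift: 60 × 2450 = 147,000
  evening shift: 100 × 950 = 95,000
  night shift: 320 × 2850 = 912,000
Adjusted estimate = 1,154,000 / 480 = 2404.17 → $2,400.

$2,400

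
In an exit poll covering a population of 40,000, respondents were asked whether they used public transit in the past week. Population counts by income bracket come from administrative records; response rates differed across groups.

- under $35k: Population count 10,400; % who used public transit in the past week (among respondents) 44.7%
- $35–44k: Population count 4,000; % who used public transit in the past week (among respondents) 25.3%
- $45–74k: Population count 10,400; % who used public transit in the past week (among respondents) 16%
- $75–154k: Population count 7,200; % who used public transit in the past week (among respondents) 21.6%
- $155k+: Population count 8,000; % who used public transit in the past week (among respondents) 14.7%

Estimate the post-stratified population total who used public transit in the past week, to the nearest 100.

Apply each group's respondent rate to its population count:
  under $35k: 10,400 × 44.7% = 4648.8
  $35–44k: 4,000 × 25.3% = 1012
  $45–74k: 10,400 × 16% = 1664
  $75–154k: 7,200 × 21.6% = 1555.2
  $155k+: 8,000 × 14.7% = 1176
Estimated total = 10,056 → 10,100.

10,100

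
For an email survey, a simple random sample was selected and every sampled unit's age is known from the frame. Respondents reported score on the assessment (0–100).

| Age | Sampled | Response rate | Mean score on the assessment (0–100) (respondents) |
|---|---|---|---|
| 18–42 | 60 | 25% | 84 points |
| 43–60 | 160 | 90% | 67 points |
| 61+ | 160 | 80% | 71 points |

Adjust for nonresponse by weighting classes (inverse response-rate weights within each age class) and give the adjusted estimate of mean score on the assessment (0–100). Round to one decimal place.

71.4

Inverse-response-rate weighting restores each class to its sampled count, so class totals weight by n_sampled:
  18–42: 60 × 84 = 5040
  43–60: 160 × 67 = 10,720
  61+: 160 × 71 = 11,360
Adjusted estimate = 27,120 / 380 = 71.3684 → 71.4.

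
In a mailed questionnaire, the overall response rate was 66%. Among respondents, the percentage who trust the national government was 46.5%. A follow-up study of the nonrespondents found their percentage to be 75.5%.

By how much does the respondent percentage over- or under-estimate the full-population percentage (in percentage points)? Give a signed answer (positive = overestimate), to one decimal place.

-9.9 percentage points

Nonresponse fraction = 1 − 0.66 = 0.34.
Bias = (nonresponse fraction) × (respondent percentage − nonrespondent percentage)
     = 0.34 × (46.5 − 75.5) = 0.34 × -29 = -9.86.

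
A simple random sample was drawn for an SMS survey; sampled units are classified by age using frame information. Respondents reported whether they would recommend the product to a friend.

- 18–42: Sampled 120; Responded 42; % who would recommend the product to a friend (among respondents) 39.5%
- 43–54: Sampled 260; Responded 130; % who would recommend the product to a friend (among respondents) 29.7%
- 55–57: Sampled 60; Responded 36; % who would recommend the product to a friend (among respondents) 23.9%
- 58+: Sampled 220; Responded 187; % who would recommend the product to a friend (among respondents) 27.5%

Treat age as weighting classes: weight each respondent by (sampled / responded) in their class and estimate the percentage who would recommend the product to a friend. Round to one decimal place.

Class response rates: 18–42 42/120 = 35%, 43–54 130/260 = 50%, 55–57 36/60 = 60%, 58+ 187/220 = 85%.
Inverse-response-rate weighting restores each class to its sampled count, so class totals weight by n_sampled:
  18–42: 120 × 39.5 = 4740
  43–54: 260 × 29.7 = 7722
  55–57: 60 × 23.9 = 1434
  58+: 220 × 27.5 = 6050
Adjusted estimate = 19,946 / 660 = 30.2212 → 30.2%.

30.2%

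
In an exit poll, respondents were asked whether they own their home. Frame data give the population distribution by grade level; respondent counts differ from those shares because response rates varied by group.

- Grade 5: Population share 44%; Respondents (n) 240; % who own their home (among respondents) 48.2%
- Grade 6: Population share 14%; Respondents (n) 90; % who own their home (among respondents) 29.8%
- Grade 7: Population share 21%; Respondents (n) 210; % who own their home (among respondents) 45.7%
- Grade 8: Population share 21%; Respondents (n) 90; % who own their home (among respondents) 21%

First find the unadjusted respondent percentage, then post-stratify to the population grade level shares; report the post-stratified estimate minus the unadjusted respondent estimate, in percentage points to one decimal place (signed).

Without adjustment, the pooled respondent share is:
  (240/630)×48.2 + (90/630)×29.8 + (210/630)×45.7 + (90/630)×21 = 40.8524%
Reweighting by population grade level shares:
  0.44×48.2 + 0.14×29.8 + 0.21×45.7 + 0.21×21 = 39.387%
Difference = 39.387 − 40.8524 = -1.4654 pp.

-1.5 percentage points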